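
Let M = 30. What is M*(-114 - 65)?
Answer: -5370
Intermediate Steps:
M*(-114 - 65) = 30*(-114 - 65) = 30*(-179) = -5370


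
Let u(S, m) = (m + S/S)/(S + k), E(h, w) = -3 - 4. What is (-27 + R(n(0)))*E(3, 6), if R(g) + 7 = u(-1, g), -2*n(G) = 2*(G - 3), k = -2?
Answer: 742/3 ≈ 247.33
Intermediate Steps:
E(h, w) = -7
u(S, m) = (1 + m)/(-2 + S) (u(S, m) = (m + S/S)/(S - 2) = (m + 1)/(-2 + S) = (1 + m)/(-2 + S))
n(G) = 3 - G (n(G) = -(G - 3) = -(-3 + G) = -(-6 + 2*G)/2 = 3 - G)
R(g) = -22/3 - g/3 (R(g) = -7 + (1 + g)/(-2 - 1) = -7 + (1 + g)/(-3) = -7 - (1 + g)/3 = -7 + (-⅓ - g/3) = -22/3 - g/3)
(-27 + R(n(0)))*E(3, 6) = (-27 + (-22/3 - (3 - 1*0)/3))*(-7) = (-27 + (-22/3 - (3 + 0)/3))*(-7) = (-27 + (-22/3 - ⅓*3))*(-7) = (-27 + (-22/3 - 1))*(-7) = (-27 - 25/3)*(-7) = -106/3*(-7) = 742/3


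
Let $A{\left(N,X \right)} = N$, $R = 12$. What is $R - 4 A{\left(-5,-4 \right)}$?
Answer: $32$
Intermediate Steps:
$R - 4 A{\left(-5,-4 \right)} = 12 - -20 = 12 + 20 = 32$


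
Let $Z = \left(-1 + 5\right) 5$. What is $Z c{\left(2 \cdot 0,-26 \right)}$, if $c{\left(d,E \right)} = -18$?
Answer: $-360$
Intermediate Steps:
$Z = 20$ ($Z = 4 \cdot 5 = 20$)
$Z c{\left(2 \cdot 0,-26 \right)} = 20 \left(-18\right) = -360$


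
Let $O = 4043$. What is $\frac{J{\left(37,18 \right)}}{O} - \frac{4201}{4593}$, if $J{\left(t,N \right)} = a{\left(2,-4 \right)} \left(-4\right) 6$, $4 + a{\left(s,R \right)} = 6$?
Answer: $- \frac{17205107}{18569499} \approx -0.92653$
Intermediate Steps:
$a{\left(s,R \right)} = 2$ ($a{\left(s,R \right)} = -4 + 6 = 2$)
$J{\left(t,N \right)} = -48$ ($J{\left(t,N \right)} = 2 \left(-4\right) 6 = \left(-8\right) 6 = -48$)
$\frac{J{\left(37,18 \right)}}{O} - \frac{4201}{4593} = - \frac{48}{4043} - \frac{4201}{4593} = - \frac{17205107}{18569499}$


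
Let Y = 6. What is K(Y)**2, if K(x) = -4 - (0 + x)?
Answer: 100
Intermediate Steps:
K(x) = -4 - x
K(Y)**2 = (-4 - 1*6)**2 = (-4 - 6)**2 = (-10)**2 = 100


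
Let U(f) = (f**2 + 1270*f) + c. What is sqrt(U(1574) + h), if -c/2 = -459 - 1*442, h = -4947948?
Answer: I*sqrt(469690) ≈ 685.34*I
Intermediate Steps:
c = 1802 (c = -2*(-459 - 1*442) = -2*(-459 - 442) = -2*(-901) = 1802)
U(f) = 1802 + f**2 + 1270*f (U(f) = (f**2 + 1270*f) + 1802 = 1802 + f**2 + 1270*f)
sqrt(U(1574) + h) = sqrt((1802 + 1574**2 + 1270*1574) - 4947948) = sqrt((1802 + 2477476 + 1998980) - 4947948) = sqrt(4478258 - 4947948) = sqrt(-469690) = I*sqrt(469690)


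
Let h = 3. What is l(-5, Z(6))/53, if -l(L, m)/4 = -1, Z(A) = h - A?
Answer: 4/53 ≈ 0.075472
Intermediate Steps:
Z(A) = 3 - A
l(L, m) = 4 (l(L, m) = -4*(-1) = 4)
l(-5, Z(6))/53 = 4/53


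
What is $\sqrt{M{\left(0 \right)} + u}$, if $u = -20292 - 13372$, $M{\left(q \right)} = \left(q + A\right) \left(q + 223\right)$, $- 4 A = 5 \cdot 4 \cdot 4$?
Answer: $6 i \sqrt{1059} \approx 195.25 i$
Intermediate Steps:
$A = -20$ ($A = - \frac{5 \cdot 4 \cdot 4}{4} = - \frac{20 \cdot 4}{4} = \left(- \frac{1}{4}\right) 80 = -20$)
$M{\left(q \right)} = \left(-20 + q\right) \left(223 + q\right)$ ($M{\left(q \right)} = \left(q - 20\right) \left(q + 223\right) = \left(-20 + q\right) \left(223 + q\right)$)
$u = -33664$
$\sqrt{M{\left(0 \right)} + u} = \sqrt{\left(-4460 + 0^{2} + 203 \cdot 0\right) - 33664} = \sqrt{\left(-4460 + 0 + 0\right) - 33664} = \sqrt{-4460 - 33664} = \sqrt{-38124} = 6 i \sqrt{1059}$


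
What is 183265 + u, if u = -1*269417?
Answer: -86152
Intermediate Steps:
u = -269417
183265 + u = 183265 - 269417 = -86152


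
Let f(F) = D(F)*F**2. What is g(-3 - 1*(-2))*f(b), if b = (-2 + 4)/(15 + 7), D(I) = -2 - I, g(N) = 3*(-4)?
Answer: 276/1331 ≈ 0.20736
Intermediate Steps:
g(N) = -12
b = 1/11 (b = 2/22 = 2*(1/22) = 1/11 ≈ 0.090909)
f(F) = F**2*(-2 - F) (f(F) = (-2 - F)*F**2 = F**2*(-2 - F))
g(-3 - 1*(-2))*f(b) = -12*(1/11)**2*(-2 - 1*1/11) = -12*(-2 - 1/11)/121 = -12*(-23)/(121*11) = -12*(-23/1331) = 276/1331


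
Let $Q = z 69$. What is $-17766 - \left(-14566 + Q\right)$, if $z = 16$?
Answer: $-4304$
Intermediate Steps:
$Q = 1104$ ($Q = 16 \cdot 69 = 1104$)
$-17766 - \left(-14566 + Q\right) = -17766 - \left(-14566 + 1104\right) = -17766 - -13462 = -17766 + 13462 = -4304$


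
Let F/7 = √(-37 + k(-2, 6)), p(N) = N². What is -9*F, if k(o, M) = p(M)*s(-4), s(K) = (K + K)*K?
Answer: -63*√1115 ≈ -2103.7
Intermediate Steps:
s(K) = 2*K² (s(K) = (2*K)*K = 2*K²)
k(o, M) = 32*M² (k(o, M) = M²*(2*(-4)²) = M²*(2*16) = M²*32 = 32*M²)
F = 7*√1115 (F = 7*√(-37 + 32*6²) = 7*√(-37 + 32*36) = 7*√(-37 + 1152) = 7*√1115 ≈ 233.74)
-9*F = -63*√1115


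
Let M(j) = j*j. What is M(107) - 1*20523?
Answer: -9074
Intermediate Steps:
M(j) = j²
M(107) - 1*20523 = 107² - 1*20523 = 11449 - 20523 = -9074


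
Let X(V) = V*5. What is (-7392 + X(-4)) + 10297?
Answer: 2885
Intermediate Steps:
X(V) = 5*V
(-7392 + X(-4)) + 10297 = (-7392 + 5*(-4)) + 10297 = (-7392 - 20) + 10297 = -7412 + 10297 = 2885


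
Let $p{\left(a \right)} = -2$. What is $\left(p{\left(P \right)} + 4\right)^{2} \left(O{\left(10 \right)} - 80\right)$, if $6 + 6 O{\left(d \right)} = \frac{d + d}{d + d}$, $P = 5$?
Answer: $- \frac{970}{3} \approx -323.33$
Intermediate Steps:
$O{\left(d \right)} = - \frac{5}{6}$ ($O{\left(d \right)} = -1 + \frac{\left(d + d\right) \frac{1}{d + d}}{6} = -1 + \frac{2 d \frac{1}{2 d}}{6} = -1 + \frac{1}{6} \cdot 1 = -1 + \frac{1}{6} = - \frac{5}{6}$)
$\left(p{\left(P \right)} + 4\right)^{2} \left(O{\left(10 \right)} - 80\right) = \left(-2 + 4\right)^{2} \left(- \frac{5}{6} - 80\right) = 2^{2} \left(- \frac{485}{6}\right) = 4 \left(- \frac{485}{6}\right) = - \frac{970}{3}$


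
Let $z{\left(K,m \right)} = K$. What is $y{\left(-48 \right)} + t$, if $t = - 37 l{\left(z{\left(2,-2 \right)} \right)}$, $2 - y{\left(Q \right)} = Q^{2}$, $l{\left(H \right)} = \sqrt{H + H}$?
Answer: $-2376$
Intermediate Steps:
$l{\left(H \right)} = \sqrt{2} \sqrt{H}$ ($l{\left(H \right)} = \sqrt{2 H} = \sqrt{2} \sqrt{H}$)
$y{\left(Q \right)} = 2 - Q^{2}$
$t = -74$ ($t = - 37 \sqrt{2} \sqrt{2} = \left(-37\right) 2 = -74$)
$y{\left(-48 \right)} + t = \left(2 - \left(-48\right)^{2}\right) - 74 = \left(2 - 2304\right) - 74 = -2302 - 74 = -2376$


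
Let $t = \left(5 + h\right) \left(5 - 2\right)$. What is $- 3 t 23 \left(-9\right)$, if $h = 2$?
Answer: $13041$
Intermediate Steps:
$t = 21$ ($t = \left(5 + 2\right) \left(5 - 2\right) = 7 \cdot 3 = 21$)
$- 3 t 23 \left(-9\right) = \left(-3\right) 21 \cdot 23 \left(-9\right) = \left(-63\right) 23 \left(-9\right) = \left(-1449\right) \left(-9\right) = 13041$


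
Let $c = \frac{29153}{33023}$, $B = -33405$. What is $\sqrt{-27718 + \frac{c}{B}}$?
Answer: $\frac{31 i \sqrt{35098980700846627545}}{1103133315} \approx 166.49 i$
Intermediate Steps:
$c = \frac{29153}{33023}$ ($c = 29153 \cdot \frac{1}{33023} = \frac{29153}{33023} \approx 0.88281$)
$\sqrt{-27718 + \frac{c}{B}} = \sqrt{-27718 + \frac{29153}{33023 \left(-33405\right)}} = \sqrt{-27718 + \frac{29153}{33023} \left(- \frac{1}{33405}\right)} = \sqrt{-27718 - \frac{29153}{1103133315}} = \sqrt{- \frac{30576649254323}{1103133315}} = \frac{31 i \sqrt{35098980700846627545}}{1103133315}$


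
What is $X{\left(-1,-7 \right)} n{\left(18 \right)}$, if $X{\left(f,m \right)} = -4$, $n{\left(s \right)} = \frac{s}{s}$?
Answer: $-4$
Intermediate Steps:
$n{\left(s \right)} = 1$
$X{\left(-1,-7 \right)} n{\left(18 \right)} = \left(-4\right) 1 = -4$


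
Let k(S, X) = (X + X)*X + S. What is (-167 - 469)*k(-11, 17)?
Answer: -360612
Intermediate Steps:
k(S, X) = S + 2*X**2 (k(S, X) = (2*X)*X + S = 2*X**2 + S = S + 2*X**2)
(-167 - 469)*k(-11, 17) = (-167 - 469)*(-11 + 2*17**2) = -636*(-11 + 2*289) = -636*(-11 + 578) = -636*567 = -360612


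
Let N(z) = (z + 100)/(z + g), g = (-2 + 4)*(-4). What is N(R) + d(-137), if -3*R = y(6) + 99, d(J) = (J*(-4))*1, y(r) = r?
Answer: 23499/43 ≈ 546.49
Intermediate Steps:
g = -8 (g = 2*(-4) = -8)
d(J) = -4*J (d(J) = -4*J*1 = -4*J)
R = -35 (R = -(6 + 99)/3 = -1/3*105 = -35)
N(z) = (100 + z)/(-8 + z) (N(z) = (z + 100)/(z - 8) = (100 + z)/(-8 + z))
N(R) + d(-137) = (100 - 35)/(-8 - 35) - 4*(-137) = 65/(-43) + 548 = -1/43*65 + 548 = -65/43 + 548 = 23499/43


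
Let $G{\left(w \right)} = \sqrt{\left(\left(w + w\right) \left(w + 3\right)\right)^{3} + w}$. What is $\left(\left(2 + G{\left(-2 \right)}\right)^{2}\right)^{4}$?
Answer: $\left(2 + i \sqrt{66}\right)^{8} \approx -8.4641 \cdot 10^{6} - 2.2469 \cdot 10^{7} i$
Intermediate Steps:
$G{\left(w \right)} = \sqrt{w + 8 w^{3} \left(3 + w\right)^{3}}$ ($G{\left(w \right)} = \sqrt{\left(2 w \left(3 + w\right)\right)^{3} + w} = \sqrt{8 w^{3} \left(3 + w\right)^{3} + w} = \sqrt{w + 8 w^{3} \left(3 + w\right)^{3}}$)
$\left(\left(2 + G{\left(-2 \right)}\right)^{2}\right)^{4} = \left(\left(2 + \sqrt{-2 + 8 \left(-2\right)^{3} \left(3 - 2\right)^{3}}\right)^{2}\right)^{4} = \left(\left(2 + \sqrt{-2 + 8 \left(-8\right) 1^{3}}\right)^{2}\right)^{4} = \left(\left(2 + \sqrt{-2 + 8 \left(-8\right) 1}\right)^{2}\right)^{4} = \left(\left(2 + \sqrt{-2 - 64}\right)^{2}\right)^{4} = \left(\left(2 + \sqrt{-66}\right)^{2}\right)^{4} = \left(\left(2 + i \sqrt{66}\right)^{2}\right)^{4} = \left(2 + i \sqrt{66}\right)^{8}$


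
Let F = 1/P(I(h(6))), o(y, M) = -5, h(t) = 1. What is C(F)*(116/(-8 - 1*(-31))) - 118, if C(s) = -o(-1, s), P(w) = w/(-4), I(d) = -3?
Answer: -2134/23 ≈ -92.783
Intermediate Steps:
P(w) = -w/4 (P(w) = w*(-1/4) = -w/4)
F = 4/3 (F = 1/(-1/4*(-3)) = 1/(3/4) = 4/3 ≈ 1.3333)
C(s) = 5 (C(s) = -1*(-5) = 5)
C(F)*(116/(-8 - 1*(-31))) - 118 = 5*(116/(-8 - 1*(-31))) - 118 = 5*(116/(-8 + 31)) - 118 = 5*(116/23) - 118 = 580/23 - 118 = -2134/23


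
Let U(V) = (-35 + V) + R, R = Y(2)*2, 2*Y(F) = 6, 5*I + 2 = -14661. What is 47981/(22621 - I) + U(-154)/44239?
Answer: 10589775751/5652328552 ≈ 1.8735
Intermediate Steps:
I = -14663/5 (I = -⅖ + (⅕)*(-14661) = -⅖ - 14661/5 = -14663/5 ≈ -2932.6)
Y(F) = 3 (Y(F) = (½)*6 = 3)
R = 6 (R = 3*2 = 6)
U(V) = -29 + V (U(V) = (-35 + V) + 6 = -29 + V)
47981/(22621 - I) + U(-154)/44239 = 47981/(22621 - 1*(-14663/5)) + (-29 - 154)/44239 = 47981/(22621 + 14663/5) - 183*1/44239 = 47981/(127768/5) - 183/44239 = 47981*(5/127768) - 183/44239 = 239905/127768 - 183/44239 = 10589775751/5652328552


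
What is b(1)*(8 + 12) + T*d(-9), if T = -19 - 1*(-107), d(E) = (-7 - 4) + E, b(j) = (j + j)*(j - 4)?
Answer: -1880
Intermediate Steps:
b(j) = 2*j*(-4 + j) (b(j) = (2*j)*(-4 + j) = 2*j*(-4 + j))
d(E) = -11 + E
T = 88 (T = -19 + 107 = 88)
b(1)*(8 + 12) + T*d(-9) = (2*1*(-4 + 1))*(8 + 12) + 88*(-11 - 9) = (2*1*(-3))*20 + 88*(-20) = -6*20 - 1760 = -120 - 1760 = -1880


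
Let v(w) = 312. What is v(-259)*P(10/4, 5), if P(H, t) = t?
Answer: 1560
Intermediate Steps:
v(-259)*P(10/4, 5) = 312*5 = 1560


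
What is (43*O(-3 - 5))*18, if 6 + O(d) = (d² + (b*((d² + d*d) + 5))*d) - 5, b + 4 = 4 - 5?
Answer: 4158702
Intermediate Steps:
b = -5 (b = -4 + (4 - 5) = -4 - 1 = -5)
O(d) = -11 + d² + d*(-25 - 10*d²) (O(d) = -6 + ((d² + (-5*((d² + d*d) + 5))*d) - 5) = -6 + ((d² + (-5*((d² + d²) + 5))*d) - 5) = -6 + ((d² + (-5*(2*d² + 5))*d) - 5) = -6 + ((d² + (-5*(5 + 2*d²))*d) - 5) = -6 + ((d² + (-25 - 10*d²)*d) - 5) = -6 + ((d² + d*(-25 - 10*d²)) - 5) = -6 + (-5 + d² + d*(-25 - 10*d²)) = -11 + d² + d*(-25 - 10*d²))
(43*O(-3 - 5))*18 = (43*(-11 + (-3 - 5)² - 25*(-3 - 5) - 10*(-3 - 5)³))*18 = (43*(-11 + (-8)² - 25*(-8) - 10*(-8)³))*18 = (43*(-11 + 64 + 200 - 10*(-512)))*18 = (43*(-11 + 64 + 200 + 5120))*18 = (43*5373)*18 = 231039*18 = 4158702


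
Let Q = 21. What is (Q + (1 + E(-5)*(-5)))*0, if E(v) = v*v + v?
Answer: 0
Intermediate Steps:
E(v) = v + v**2 (E(v) = v**2 + v = v + v**2)
(Q + (1 + E(-5)*(-5)))*0 = (21 + (1 - 5*(1 - 5)*(-5)))*0 = (21 + (1 - 5*(-4)*(-5)))*0 = (21 + (1 + 20*(-5)))*0 = (21 + (1 - 100))*0 = (21 - 99)*0 = -78*0 = 0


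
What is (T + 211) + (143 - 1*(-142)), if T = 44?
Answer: 540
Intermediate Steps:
(T + 211) + (143 - 1*(-142)) = (44 + 211) + (143 - 1*(-142)) = 255 + (143 + 142) = 255 + 285 = 540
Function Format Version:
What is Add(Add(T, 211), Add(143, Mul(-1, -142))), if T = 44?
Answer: 540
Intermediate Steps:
Add(Add(T, 211), Add(143, Mul(-1, -142))) = Add(Add(44, 211), Add(143, Mul(-1, -142))) = Add(255, Add(143, 142)) = Add(255, 285) = 540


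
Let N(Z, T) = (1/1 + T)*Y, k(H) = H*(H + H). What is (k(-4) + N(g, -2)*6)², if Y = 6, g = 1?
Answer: 16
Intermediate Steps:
k(H) = 2*H² (k(H) = H*(2*H) = 2*H²)
N(Z, T) = 6 + 6*T (N(Z, T) = (1/1 + T)*6 = (1 + T)*6 = 6 + 6*T)
(k(-4) + N(g, -2)*6)² = (2*(-4)² + (6 + 6*(-2))*6)² = (2*16 + (6 - 12)*6)² = (32 - 6*6)² = (32 - 36)² = (-4)² = 16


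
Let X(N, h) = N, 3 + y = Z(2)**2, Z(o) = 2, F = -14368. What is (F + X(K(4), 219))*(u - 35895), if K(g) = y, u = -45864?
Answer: 1174631553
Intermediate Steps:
y = 1 (y = -3 + 2**2 = -3 + 4 = 1)
K(g) = 1
(F + X(K(4), 219))*(u - 35895) = (-14368 + 1)*(-45864 - 35895) = -14367*(-81759) = 1174631553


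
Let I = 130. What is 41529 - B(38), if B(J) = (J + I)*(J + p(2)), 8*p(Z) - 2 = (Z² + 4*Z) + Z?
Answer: 34809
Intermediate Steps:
p(Z) = ¼ + Z²/8 + 5*Z/8 (p(Z) = ¼ + ((Z² + 4*Z) + Z)/8 = ¼ + (Z² + 5*Z)/8 = ¼ + (Z²/8 + 5*Z/8) = ¼ + Z²/8 + 5*Z/8)
B(J) = (2 + J)*(130 + J) (B(J) = (J + 130)*(J + (¼ + (⅛)*2² + (5/8)*2)) = (130 + J)*(J + (¼ + (⅛)*4 + 5/4)) = (130 + J)*(J + (¼ + ½ + 5/4)) = (130 + J)*(J + 2) = (130 + J)*(2 + J) = (2 + J)*(130 + J))
41529 - B(38) = 41529 - (260 + 38² + 132*38) = 41529 - (260 + 1444 + 5016) = 41529 - 1*6720 = 41529 - 6720 = 34809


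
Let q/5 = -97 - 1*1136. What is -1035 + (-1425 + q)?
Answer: -8625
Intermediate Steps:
q = -6165 (q = 5*(-97 - 1*1136) = 5*(-97 - 1136) = 5*(-1233) = -6165)
-1035 + (-1425 + q) = -1035 + (-1425 - 6165) = -1035 - 7590 = -8625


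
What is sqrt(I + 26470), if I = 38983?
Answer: sqrt(65453) ≈ 255.84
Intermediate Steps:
sqrt(I + 26470) = sqrt(38983 + 26470) = sqrt(65453)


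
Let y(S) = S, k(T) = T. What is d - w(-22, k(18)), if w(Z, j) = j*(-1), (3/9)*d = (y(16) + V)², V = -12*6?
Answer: 9426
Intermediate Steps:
V = -72
d = 9408 (d = 3*(16 - 72)² = 3*(-56)² = 3*3136 = 9408)
w(Z, j) = -j
d - w(-22, k(18)) = 9408 - (-1)*18 = 9408 - 1*(-18) = 9408 + 18 = 9426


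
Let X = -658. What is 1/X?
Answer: -1/658 ≈ -0.0015198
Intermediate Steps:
1/X = 1/(-658) = -1/658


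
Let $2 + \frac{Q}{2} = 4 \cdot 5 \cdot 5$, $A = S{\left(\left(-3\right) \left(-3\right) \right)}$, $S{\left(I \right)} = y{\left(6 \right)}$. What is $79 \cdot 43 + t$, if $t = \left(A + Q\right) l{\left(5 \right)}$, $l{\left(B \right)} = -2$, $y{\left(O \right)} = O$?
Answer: $2993$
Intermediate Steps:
$S{\left(I \right)} = 6$
$A = 6$
$Q = 196$ ($Q = -4 + 2 \cdot 4 \cdot 5 \cdot 5 = -4 + 2 \cdot 20 \cdot 5 = -4 + 2 \cdot 100 = -4 + 200 = 196$)
$t = -404$ ($t = \left(6 + 196\right) \left(-2\right) = 202 \left(-2\right) = -404$)
$79 \cdot 43 + t = 79 \cdot 43 - 404 = 3397 - 404 = 2993$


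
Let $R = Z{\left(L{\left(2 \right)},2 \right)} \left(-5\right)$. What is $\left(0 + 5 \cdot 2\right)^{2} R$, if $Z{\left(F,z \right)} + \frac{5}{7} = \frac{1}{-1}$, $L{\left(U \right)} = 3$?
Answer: $\frac{6000}{7} \approx 857.14$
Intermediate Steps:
$Z{\left(F,z \right)} = - \frac{12}{7}$ ($Z{\left(F,z \right)} = - \frac{5}{7} + \frac{1}{-1} = - \frac{5}{7} - 1 = - \frac{12}{7}$)
$R = \frac{60}{7}$ ($R = \left(- \frac{12}{7}\right) \left(-5\right) = \frac{60}{7} \approx 8.5714$)
$\left(0 + 5 \cdot 2\right)^{2} R = \left(0 + 5 \cdot 2\right)^{2} \cdot \frac{60}{7} = \left(0 + 10\right)^{2} \cdot \frac{60}{7} = 10^{2} \cdot \frac{60}{7} = 100 \cdot \frac{60}{7} = \frac{6000}{7}$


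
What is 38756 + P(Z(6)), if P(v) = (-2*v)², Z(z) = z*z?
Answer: 43940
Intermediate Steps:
Z(z) = z²
P(v) = 4*v²
38756 + P(Z(6)) = 38756 + 4*(6²)² = 38756 + 4*36² = 38756 + 4*1296 = 38756 + 5184 = 43940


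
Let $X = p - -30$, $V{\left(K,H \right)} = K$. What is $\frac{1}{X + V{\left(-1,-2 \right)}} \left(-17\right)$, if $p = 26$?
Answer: $- \frac{17}{55} \approx -0.30909$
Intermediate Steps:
$X = 56$ ($X = 26 - -30 = 26 + 30 = 56$)
$\frac{1}{X + V{\left(-1,-2 \right)}} \left(-17\right) = \frac{1}{56 - 1} \left(-17\right) = \frac{1}{55} \left(-17\right) = - \frac{17}{55}$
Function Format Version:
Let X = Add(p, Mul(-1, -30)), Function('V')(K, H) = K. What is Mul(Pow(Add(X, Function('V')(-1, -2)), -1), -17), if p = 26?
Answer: Rational(-17, 55) ≈ -0.30909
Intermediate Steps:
X = 56 (X = Add(26, Mul(-1, -30)) = Add(26, 30) = 56)
Mul(Pow(Add(X, Function('V')(-1, -2)), -1), -17) = Mul(Pow(Add(56, -1), -1), -17) = Mul(Pow(55, -1), -17) = Mul(Rational(1, 55), -17) = Rational(-17, 55)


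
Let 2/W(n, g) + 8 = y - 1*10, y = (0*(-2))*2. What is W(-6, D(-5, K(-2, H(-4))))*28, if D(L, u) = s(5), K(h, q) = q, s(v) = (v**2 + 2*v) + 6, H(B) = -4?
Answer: -28/9 ≈ -3.1111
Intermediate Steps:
y = 0 (y = 0*2 = 0)
s(v) = 6 + v**2 + 2*v
D(L, u) = 41 (D(L, u) = 6 + 5**2 + 2*5 = 6 + 25 + 10 = 41)
W(n, g) = -1/9 (W(n, g) = 2/(-8 + (0 - 1*10)) = 2/(-8 + (0 - 10)) = 2/(-8 - 10) = 2/(-18) = 2*(-1/18) = -1/9)
W(-6, D(-5, K(-2, H(-4))))*28 = -1/9*28 = -28/9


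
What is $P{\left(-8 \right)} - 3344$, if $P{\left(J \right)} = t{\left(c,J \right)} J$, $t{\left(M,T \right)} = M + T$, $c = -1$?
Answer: $-3272$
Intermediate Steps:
$P{\left(J \right)} = J \left(-1 + J\right)$ ($P{\left(J \right)} = \left(-1 + J\right) J = J \left(-1 + J\right)$)
$P{\left(-8 \right)} - 3344 = - 8 \left(-1 - 8\right) - 3344 = \left(-8\right) \left(-9\right) - 3344 = 72 - 3344 = -3272$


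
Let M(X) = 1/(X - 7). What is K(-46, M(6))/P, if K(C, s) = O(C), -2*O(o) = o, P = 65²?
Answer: 23/4225 ≈ 0.0054438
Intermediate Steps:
M(X) = 1/(-7 + X)
P = 4225
O(o) = -o/2
K(C, s) = -C/2
K(-46, M(6))/P = -½*(-46)/4225 = 23*(1/4225) = 23/4225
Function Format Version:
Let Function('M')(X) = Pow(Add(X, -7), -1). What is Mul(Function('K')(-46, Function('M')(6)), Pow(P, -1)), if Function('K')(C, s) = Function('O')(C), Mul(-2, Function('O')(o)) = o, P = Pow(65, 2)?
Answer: Rational(23, 4225) ≈ 0.0054438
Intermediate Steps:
Function('M')(X) = Pow(Add(-7, X), -1)
P = 4225
Function('O')(o) = Mul(Rational(-1, 2), o)
Function('K')(C, s) = Mul(Rational(-1, 2), C)
Mul(Function('K')(-46, Function('M')(6)), Pow(P, -1)) = Mul(Mul(Rational(-1, 2), -46), Pow(4225, -1)) = Mul(23, Rational(1, 4225)) = Rational(23, 4225)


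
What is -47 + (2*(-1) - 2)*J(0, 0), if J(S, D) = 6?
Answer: -71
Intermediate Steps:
-47 + (2*(-1) - 2)*J(0, 0) = -47 + (2*(-1) - 2)*6 = -47 + (-2 - 2)*6 = -47 - 4*6 = -47 - 24 = -71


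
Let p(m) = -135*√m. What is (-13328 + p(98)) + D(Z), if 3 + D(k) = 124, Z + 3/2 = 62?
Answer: -13207 - 945*√2 ≈ -14543.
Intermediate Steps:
Z = 121/2 (Z = -3/2 + 62 = 121/2 ≈ 60.500)
D(k) = 121 (D(k) = -3 + 124 = 121)
(-13328 + p(98)) + D(Z) = (-13328 - 945*√2) + 121 = -13207 - 945*√2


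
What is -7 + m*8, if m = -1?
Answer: -15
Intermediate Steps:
-7 + m*8 = -7 - 1*8 = -7 - 8 = -15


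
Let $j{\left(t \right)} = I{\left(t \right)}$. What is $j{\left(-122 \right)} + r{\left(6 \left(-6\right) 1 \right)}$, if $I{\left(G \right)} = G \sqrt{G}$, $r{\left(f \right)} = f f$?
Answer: $1296 - 122 i \sqrt{122} \approx 1296.0 - 1347.5 i$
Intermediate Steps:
$r{\left(f \right)} = f^{2}$
$I{\left(G \right)} = G^{\frac{3}{2}}$
$j{\left(t \right)} = t^{\frac{3}{2}}$
$j{\left(-122 \right)} + r{\left(6 \left(-6\right) 1 \right)} = \left(-122\right)^{\frac{3}{2}} + \left(6 \left(-6\right) 1\right)^{2} = - 122 i \sqrt{122} + \left(\left(-36\right) 1\right)^{2} = - 122 i \sqrt{122} + \left(-36\right)^{2} = - 122 i \sqrt{122} + 1296 = 1296 - 122 i \sqrt{122}$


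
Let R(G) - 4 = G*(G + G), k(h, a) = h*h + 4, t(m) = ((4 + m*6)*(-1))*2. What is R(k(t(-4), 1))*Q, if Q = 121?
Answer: 622621956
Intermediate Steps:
t(m) = -8 - 12*m (t(m) = ((4 + 6*m)*(-1))*2 = (-4 - 6*m)*2 = -8 - 12*m)
k(h, a) = 4 + h² (k(h, a) = h² + 4 = 4 + h²)
R(G) = 4 + 2*G² (R(G) = 4 + G*(G + G) = 4 + G*(2*G) = 4 + 2*G²)
R(k(t(-4), 1))*Q = (4 + 2*(4 + (-8 - 12*(-4))²)²)*121 = (4 + 2*(4 + (-8 + 48)²)²)*121 = (4 + 2*(4 + 40²)²)*121 = (4 + 2*(4 + 1600)²)*121 = (4 + 2*1604²)*121 = (4 + 2*2572816)*121 = (4 + 5145632)*121 = 5145636*121 = 622621956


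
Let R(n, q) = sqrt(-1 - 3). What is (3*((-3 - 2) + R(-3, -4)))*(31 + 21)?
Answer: -780 + 312*I ≈ -780.0 + 312.0*I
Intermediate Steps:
R(n, q) = 2*I (R(n, q) = sqrt(-4) = 2*I)
(3*((-3 - 2) + R(-3, -4)))*(31 + 21) = (3*((-3 - 2) + 2*I))*(31 + 21) = (3*(-5 + 2*I))*52 = (-15 + 6*I)*52 = -780 + 312*I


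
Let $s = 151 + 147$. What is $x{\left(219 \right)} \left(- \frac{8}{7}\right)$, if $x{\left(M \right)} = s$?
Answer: $- \frac{2384}{7} \approx -340.57$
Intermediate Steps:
$s = 298$
$x{\left(M \right)} = 298$
$x{\left(219 \right)} \left(- \frac{8}{7}\right) = 298 \left(- \frac{8}{7}\right) = - \frac{2384}{7}$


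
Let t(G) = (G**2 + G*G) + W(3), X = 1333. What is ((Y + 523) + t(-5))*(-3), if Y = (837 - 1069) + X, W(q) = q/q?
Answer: -5025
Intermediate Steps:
W(q) = 1
t(G) = 1 + 2*G**2 (t(G) = (G**2 + G*G) + 1 = (G**2 + G**2) + 1 = 2*G**2 + 1 = 1 + 2*G**2)
Y = 1101 (Y = (837 - 1069) + 1333 = -232 + 1333 = 1101)
((Y + 523) + t(-5))*(-3) = ((1101 + 523) + (1 + 2*(-5)**2))*(-3) = (1624 + (1 + 2*25))*(-3) = (1624 + (1 + 50))*(-3) = (1624 + 51)*(-3) = 1675*(-3) = -5025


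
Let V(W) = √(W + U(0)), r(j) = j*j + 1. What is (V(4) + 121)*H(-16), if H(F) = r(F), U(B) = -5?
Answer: 31097 + 257*I ≈ 31097.0 + 257.0*I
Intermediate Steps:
r(j) = 1 + j² (r(j) = j² + 1 = 1 + j²)
H(F) = 1 + F²
V(W) = √(-5 + W) (V(W) = √(W - 5) = √(-5 + W))
(V(4) + 121)*H(-16) = (√(-5 + 4) + 121)*(1 + (-16)²) = (√(-1) + 121)*(1 + 256) = (I + 121)*257 = (121 + I)*257 = 31097 + 257*I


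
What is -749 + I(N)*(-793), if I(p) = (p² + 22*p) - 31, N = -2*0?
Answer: 23834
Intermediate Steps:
N = 0
I(p) = -31 + p² + 22*p
-749 + I(N)*(-793) = -749 + (-31 + 0² + 22*0)*(-793) = -749 + (-31 + 0 + 0)*(-793) = -749 - 31*(-793) = -749 + 24583 = 23834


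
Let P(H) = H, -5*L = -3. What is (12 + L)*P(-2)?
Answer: -126/5 ≈ -25.200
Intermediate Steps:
L = ⅗ (L = -⅕*(-3) = ⅗ ≈ 0.60000)
(12 + L)*P(-2) = (12 + ⅗)*(-2) = (63/5)*(-2) = -126/5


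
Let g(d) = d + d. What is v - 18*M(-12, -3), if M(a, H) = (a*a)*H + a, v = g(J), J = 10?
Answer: 8012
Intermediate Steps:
g(d) = 2*d
v = 20 (v = 2*10 = 20)
M(a, H) = a + H*a² (M(a, H) = a²*H + a = H*a² + a = a + H*a²)
v - 18*M(-12, -3) = 20 - (-216)*(1 - 3*(-12)) = 20 - (-216)*(1 + 36) = 20 - (-216)*37 = 20 - 18*(-444) = 20 + 7992 = 8012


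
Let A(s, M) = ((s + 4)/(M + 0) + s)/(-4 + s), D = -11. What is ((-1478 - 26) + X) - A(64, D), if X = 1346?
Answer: -8743/55 ≈ -158.96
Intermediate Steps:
A(s, M) = (s + (4 + s)/M)/(-4 + s) (A(s, M) = ((4 + s)/M + s)/(-4 + s) = (s + (4 + s)/M)/(-4 + s))
((-1478 - 26) + X) - A(64, D) = ((-1478 - 26) + 1346) - (4 + 64 - 11*64)/((-11)*(-4 + 64)) = (-1504 + 1346) - (-1)*(4 + 64 - 704)/(11*60) = -158 - (-1)*(-636)/(11*60) = -158 - 1*53/55 = -158 - 53/55 = -8743/55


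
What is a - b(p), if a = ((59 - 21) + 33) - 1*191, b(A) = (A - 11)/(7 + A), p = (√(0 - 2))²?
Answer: -587/5 ≈ -117.40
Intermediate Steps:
p = -2 (p = (√(-2))² = (I*√2)² = -2)
b(A) = (-11 + A)/(7 + A)
a = -120 (a = (38 + 33) - 191 = 71 - 191 = -120)
a - b(p) = -120 - (-11 - 2)/(7 - 2) = -120 - (-13)/5 = -120 - 1*(-13/5) = -120 + 13/5 = -587/5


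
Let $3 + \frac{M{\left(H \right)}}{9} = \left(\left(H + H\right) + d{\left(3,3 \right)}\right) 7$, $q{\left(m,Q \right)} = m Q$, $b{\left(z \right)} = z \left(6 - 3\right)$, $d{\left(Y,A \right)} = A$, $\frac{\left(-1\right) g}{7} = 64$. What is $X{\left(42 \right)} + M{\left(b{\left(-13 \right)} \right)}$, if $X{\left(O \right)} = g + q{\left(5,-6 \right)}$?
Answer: $-5230$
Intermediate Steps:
$g = -448$ ($g = \left(-7\right) 64 = -448$)
$b{\left(z \right)} = 3 z$ ($b{\left(z \right)} = z 3 = 3 z$)
$q{\left(m,Q \right)} = Q m$
$X{\left(O \right)} = -478$ ($X{\left(O \right)} = -448 - 30 = -478$)
$M{\left(H \right)} = 162 + 126 H$ ($M{\left(H \right)} = -27 + 9 \left(\left(H + H\right) + 3\right) 7 = -27 + 9 \left(2 H + 3\right) 7 = -27 + 9 \left(3 + 2 H\right) 7 = -27 + 9 \left(21 + 14 H\right) = -27 + \left(189 + 126 H\right) = 162 + 126 H$)
$X{\left(42 \right)} + M{\left(b{\left(-13 \right)} \right)} = -478 + \left(162 + 126 \cdot 3 \left(-13\right)\right) = -478 + \left(162 + 126 \left(-39\right)\right) = -478 + \left(162 - 4914\right) = -478 - 4752 = -5230$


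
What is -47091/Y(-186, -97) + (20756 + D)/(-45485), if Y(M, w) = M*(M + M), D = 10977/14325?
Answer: -5695200289651/5009290341000 ≈ -1.1369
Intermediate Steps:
D = 3659/4775 (D = 10977*(1/14325) = 3659/4775 ≈ 0.76628)
Y(M, w) = 2*M² (Y(M, w) = M*(2*M) = 2*M²)
-47091/Y(-186, -97) + (20756 + D)/(-45485) = -47091/(2*(-186)²) + (20756 + 3659/4775)/(-45485) = -47091/(2*34596) + (99113559/4775)*(-1/45485) = -47091/69192 - 99113559/217190875 = -47091*1/69192 - 99113559/217190875 = -15697/23064 - 99113559/217190875 = -5695200289651/5009290341000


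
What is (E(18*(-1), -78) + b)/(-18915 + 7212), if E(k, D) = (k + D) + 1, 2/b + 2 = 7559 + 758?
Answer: 789923/97310445 ≈ 0.0081176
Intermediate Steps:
b = 2/8315 (b = 2/(-2 + (7559 + 758)) = 2/(-2 + 8317) = 2/8315 ≈ 0.00024053)
E(k, D) = 1 + D + k (E(k, D) = (D + k) + 1 = 1 + D + k)
(E(18*(-1), -78) + b)/(-18915 + 7212) = ((1 - 78 + 18*(-1)) + 2/8315)/(-18915 + 7212) = ((1 - 78 - 18) + 2/8315)/(-11703) = (-95 + 2/8315)*(-1/11703) = -789923/8315*(-1/11703) = 789923/97310445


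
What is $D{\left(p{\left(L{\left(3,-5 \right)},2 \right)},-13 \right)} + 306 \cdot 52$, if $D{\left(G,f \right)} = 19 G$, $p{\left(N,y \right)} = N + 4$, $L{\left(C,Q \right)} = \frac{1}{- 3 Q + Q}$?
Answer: $\frac{159899}{10} \approx 15990.0$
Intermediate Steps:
$L{\left(C,Q \right)} = - \frac{1}{2 Q}$ ($L{\left(C,Q \right)} = \frac{1}{\left(-2\right) Q} = - \frac{1}{2 Q}$)
$p{\left(N,y \right)} = 4 + N$
$D{\left(p{\left(L{\left(3,-5 \right)},2 \right)},-13 \right)} + 306 \cdot 52 = 19 \left(4 - \frac{1}{2 \left(-5\right)}\right) + 306 \cdot 52 = 19 \left(4 - - \frac{1}{10}\right) + 15912 = 19 \left(4 + \frac{1}{10}\right) + 15912 = 19 \cdot \frac{41}{10} + 15912 = \frac{779}{10} + 15912 = \frac{159899}{10}$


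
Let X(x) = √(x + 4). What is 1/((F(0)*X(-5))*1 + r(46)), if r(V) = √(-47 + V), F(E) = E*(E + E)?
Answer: -I ≈ -1.0*I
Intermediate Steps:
F(E) = 2*E² (F(E) = E*(2*E) = 2*E²)
X(x) = √(4 + x)
1/((F(0)*X(-5))*1 + r(46)) = 1/(((2*0²)*√(4 - 5))*1 + √(-47 + 46)) = 1/(((2*0)*√(-1))*1 + √(-1)) = 1/((0*I)*1 + I) = 1/(0*1 + I) = 1/(0 + I) = 1/I = -I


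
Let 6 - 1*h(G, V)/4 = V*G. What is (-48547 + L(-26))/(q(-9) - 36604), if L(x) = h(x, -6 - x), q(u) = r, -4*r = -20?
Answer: 46443/36599 ≈ 1.2690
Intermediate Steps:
r = 5 (r = -¼*(-20) = 5)
h(G, V) = 24 - 4*G*V (h(G, V) = 24 - 4*V*G = 24 - 4*G*V)
q(u) = 5
L(x) = 24 - 4*x*(-6 - x)
(-48547 + L(-26))/(q(-9) - 36604) = (-48547 + (24 + 4*(-26)*(6 - 26)))/(5 - 36604) = (-48547 + (24 + 4*(-26)*(-20)))/(-36599) = (-48547 + (24 + 2080))*(-1/36599) = (-48547 + 2104)*(-1/36599) = -46443*(-1/36599) = 46443/36599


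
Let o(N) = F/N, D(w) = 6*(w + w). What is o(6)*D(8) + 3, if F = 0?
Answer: 3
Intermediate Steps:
D(w) = 12*w (D(w) = 6*(2*w) = 12*w)
o(N) = 0 (o(N) = 0/N = 0)
o(6)*D(8) + 3 = 0*(12*8) + 3 = 0*96 + 3 = 0 + 3 = 3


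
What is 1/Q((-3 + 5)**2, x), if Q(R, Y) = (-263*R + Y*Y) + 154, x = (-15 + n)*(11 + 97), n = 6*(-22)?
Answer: 1/252046478 ≈ 3.9675e-9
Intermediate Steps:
n = -132
x = -15876 (x = (-15 - 132)*(11 + 97) = -147*108 = -15876)
Q(R, Y) = 154 + Y**2 - 263*R (Q(R, Y) = (-263*R + Y**2) + 154 = (Y**2 - 263*R) + 154 = 154 + Y**2 - 263*R)
1/Q((-3 + 5)**2, x) = 1/(154 + (-15876)**2 - 263*(-3 + 5)**2) = 1/(154 + 252047376 - 263*2**2) = 1/(154 + 252047376 - 263*4) = 1/(154 + 252047376 - 1052) = 1/252046478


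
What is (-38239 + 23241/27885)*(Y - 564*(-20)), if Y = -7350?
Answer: -279363073788/1859 ≈ -1.5028e+8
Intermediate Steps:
(-38239 + 23241/27885)*(Y - 564*(-20)) = (-38239 + 23241/27885)*(-7350 - 564*(-20)) = (-38239 + 23241*(1/27885))*(-7350 + 11280) = (-38239 + 7747/9295)*3930 = -355423758/9295*3930 = -279363073788/1859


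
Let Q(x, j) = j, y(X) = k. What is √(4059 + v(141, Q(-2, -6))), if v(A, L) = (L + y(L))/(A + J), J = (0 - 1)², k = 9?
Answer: √81846102/142 ≈ 63.710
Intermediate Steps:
y(X) = 9
J = 1 (J = (-1)² = 1)
v(A, L) = (9 + L)/(1 + A) (v(A, L) = (L + 9)/(A + 1) = (9 + L)/(1 + A))
√(4059 + v(141, Q(-2, -6))) = √(4059 + (9 - 6)/(1 + 141)) = √(4059 + 3/142) = √(576381/142) = √81846102/142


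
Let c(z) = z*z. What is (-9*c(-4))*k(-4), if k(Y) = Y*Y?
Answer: -2304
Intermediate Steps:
c(z) = z**2
k(Y) = Y**2
(-9*c(-4))*k(-4) = -9*(-4)**2*(-4)**2 = -9*16*16 = -144*16 = -2304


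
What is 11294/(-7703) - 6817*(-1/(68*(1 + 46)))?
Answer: 965631/1448164 ≈ 0.66680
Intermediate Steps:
11294/(-7703) - 6817*(-1/(68*(1 + 46))) = 11294*(-1/7703) - 6817/(47*(-68)) = -11294/7703 - 6817/(-3196) = -11294/7703 - 6817*(-1/3196) = -11294/7703 + 401/188 = 965631/1448164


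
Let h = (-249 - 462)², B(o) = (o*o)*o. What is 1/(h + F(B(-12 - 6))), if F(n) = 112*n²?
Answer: 1/3809874609 ≈ 2.6248e-10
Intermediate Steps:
B(o) = o³ (B(o) = o²*o = o³)
h = 505521 (h = (-711)² = 505521)
1/(h + F(B(-12 - 6))) = 1/(505521 + 112*((-12 - 6)³)²) = 1/(505521 + 112*((-18)³)²) = 1/(505521 + 112*(-5832)²) = 1/(505521 + 112*34012224) = 1/(505521 + 3809369088) = 1/3809874609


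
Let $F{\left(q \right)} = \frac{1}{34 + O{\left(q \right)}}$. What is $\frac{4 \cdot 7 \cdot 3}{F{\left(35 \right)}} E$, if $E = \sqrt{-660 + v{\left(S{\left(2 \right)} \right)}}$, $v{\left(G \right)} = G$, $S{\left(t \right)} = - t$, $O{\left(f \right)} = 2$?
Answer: $3024 i \sqrt{662} \approx 77806.0 i$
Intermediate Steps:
$F{\left(q \right)} = \frac{1}{36}$ ($F{\left(q \right)} = \frac{1}{34 + 2} = \frac{1}{36}$)
$E = i \sqrt{662}$ ($E = \sqrt{-660 - 2} = \sqrt{-662} = i \sqrt{662} \approx 25.729 i$)
$\frac{4 \cdot 7 \cdot 3}{F{\left(35 \right)}} E = 4 \cdot 7 \cdot 3 \frac{1}{\frac{1}{36}} i \sqrt{662} = 28 \cdot 3 \cdot 36 i \sqrt{662} = 84 \cdot 36 i \sqrt{662} = 3024 i \sqrt{662}$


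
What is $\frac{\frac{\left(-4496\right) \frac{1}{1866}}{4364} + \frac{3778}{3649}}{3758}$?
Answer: $\frac{1921793398}{6979222400313} \approx 0.00027536$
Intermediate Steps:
$\frac{\frac{\left(-4496\right) \frac{1}{1866}}{4364} + \frac{3778}{3649}}{3758} = \left(\left(-4496\right) \frac{1}{1866} \cdot \frac{1}{4364} + 3778 \cdot \frac{1}{3649}\right) \frac{1}{3758} = \left(\left(- \frac{2248}{933}\right) \frac{1}{4364} + \frac{3778}{3649}\right) \frac{1}{3758} = \left(- \frac{562}{1017903} + \frac{3778}{3649}\right) \frac{1}{3758} = \frac{3843586796}{3714328047} \cdot \frac{1}{3758} = \frac{1921793398}{6979222400313}$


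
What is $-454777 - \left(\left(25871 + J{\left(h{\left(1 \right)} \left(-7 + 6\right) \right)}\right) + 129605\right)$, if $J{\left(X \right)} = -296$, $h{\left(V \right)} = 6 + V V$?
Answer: $-609957$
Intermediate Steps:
$h{\left(V \right)} = 6 + V^{2}$
$-454777 - \left(\left(25871 + J{\left(h{\left(1 \right)} \left(-7 + 6\right) \right)}\right) + 129605\right) = -454777 - \left(\left(25871 - 296\right) + 129605\right) = -454777 - \left(25575 + 129605\right) = -454777 - 155180 = -609957$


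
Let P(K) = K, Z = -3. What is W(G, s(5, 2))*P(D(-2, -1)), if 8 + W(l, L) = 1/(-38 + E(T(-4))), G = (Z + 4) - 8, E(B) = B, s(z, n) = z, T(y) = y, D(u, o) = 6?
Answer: -337/7 ≈ -48.143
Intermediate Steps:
G = -7 (G = (-3 + 4) - 8 = 1 - 8 = -7)
W(l, L) = -337/42 (W(l, L) = -8 + 1/(-38 - 4) = -8 + 1/(-42) = -8 - 1/42 = -337/42)
W(G, s(5, 2))*P(D(-2, -1)) = -337/42*6 = -337/7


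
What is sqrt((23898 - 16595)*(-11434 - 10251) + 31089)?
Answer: I*sqrt(158334466) ≈ 12583.0*I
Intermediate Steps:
sqrt((23898 - 16595)*(-11434 - 10251) + 31089) = sqrt(7303*(-21685) + 31089) = sqrt(-158365555 + 31089) = sqrt(-158334466) = I*sqrt(158334466)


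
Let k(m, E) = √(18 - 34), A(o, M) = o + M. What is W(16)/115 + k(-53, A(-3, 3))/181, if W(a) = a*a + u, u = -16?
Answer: 48/23 + 4*I/181 ≈ 2.087 + 0.022099*I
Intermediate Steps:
A(o, M) = M + o
W(a) = -16 + a² (W(a) = a*a - 16 = a² - 16 = -16 + a²)
k(m, E) = 4*I (k(m, E) = √(-16) = 4*I)
W(16)/115 + k(-53, A(-3, 3))/181 = (-16 + 16²)/115 + (4*I)/181 = (-16 + 256)*(1/115) + (4*I)*(1/181) = 240*(1/115) + 4*I/181 = 48/23 + 4*I/181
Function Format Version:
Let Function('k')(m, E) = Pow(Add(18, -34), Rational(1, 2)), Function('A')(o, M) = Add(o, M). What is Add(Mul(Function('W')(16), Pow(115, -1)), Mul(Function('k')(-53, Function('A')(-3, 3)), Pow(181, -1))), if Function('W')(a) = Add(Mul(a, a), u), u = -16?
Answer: Add(Rational(48, 23), Mul(Rational(4, 181), I)) ≈ Add(2.0870, Mul(0.022099, I))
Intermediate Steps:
Function('A')(o, M) = Add(M, o)
Function('W')(a) = Add(-16, Pow(a, 2)) (Function('W')(a) = Add(Mul(a, a), -16) = Add(Pow(a, 2), -16) = Add(-16, Pow(a, 2)))
Function('k')(m, E) = Mul(4, I) (Function('k')(m, E) = Pow(-16, Rational(1, 2)) = Mul(4, I))
Add(Mul(Function('W')(16), Pow(115, -1)), Mul(Function('k')(-53, Function('A')(-3, 3)), Pow(181, -1))) = Add(Mul(Add(-16, Pow(16, 2)), Pow(115, -1)), Mul(Mul(4, I), Pow(181, -1))) = Add(Mul(Add(-16, 256), Rational(1, 115)), Mul(Mul(4, I), Rational(1, 181))) = Add(Mul(240, Rational(1, 115)), Mul(Rational(4, 181), I)) = Add(Rational(48, 23), Mul(Rational(4, 181), I))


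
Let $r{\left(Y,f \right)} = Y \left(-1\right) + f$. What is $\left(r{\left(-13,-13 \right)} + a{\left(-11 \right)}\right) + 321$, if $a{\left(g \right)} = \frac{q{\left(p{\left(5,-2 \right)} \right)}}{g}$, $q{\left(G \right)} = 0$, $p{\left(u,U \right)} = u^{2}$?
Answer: $321$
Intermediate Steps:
$r{\left(Y,f \right)} = f - Y$ ($r{\left(Y,f \right)} = - Y + f = f - Y$)
$a{\left(g \right)} = 0$ ($a{\left(g \right)} = \frac{0}{g} = 0$)
$\left(r{\left(-13,-13 \right)} + a{\left(-11 \right)}\right) + 321 = \left(\left(-13 - -13\right) + 0\right) + 321 = \left(\left(-13 + 13\right) + 0\right) + 321 = \left(0 + 0\right) + 321 = 0 + 321 = 321$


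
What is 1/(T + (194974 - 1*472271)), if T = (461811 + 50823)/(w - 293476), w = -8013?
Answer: -301489/83602507867 ≈ -3.6062e-6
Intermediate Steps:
T = -512634/301489 (T = (461811 + 50823)/(-8013 - 293476) = 512634/(-301489) = 512634*(-1/301489) = -512634/301489 ≈ -1.7003)
1/(T + (194974 - 1*472271)) = 1/(-512634/301489 + (194974 - 1*472271)) = 1/(-512634/301489 + (194974 - 472271)) = 1/(-512634/301489 - 277297) = 1/(-83602507867/301489) = -301489/83602507867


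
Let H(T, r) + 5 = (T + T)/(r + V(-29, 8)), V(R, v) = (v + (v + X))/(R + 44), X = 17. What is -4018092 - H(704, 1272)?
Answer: -25599239317/6371 ≈ -4.0181e+6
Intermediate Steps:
V(R, v) = (17 + 2*v)/(44 + R) (V(R, v) = (v + (v + 17))/(R + 44) = (v + (17 + v))/(44 + R) = (17 + 2*v)/(44 + R))
H(T, r) = -5 + 2*T/(11/5 + r) (H(T, r) = -5 + (T + T)/(r + (17 + 2*8)/(44 - 29)) = -5 + (2*T)/(r + (17 + 16)/15) = -5 + (2*T)/(r + (1/15)*33) = -5 + (2*T)/(r + 11/5) = -5 + (2*T)/(11/5 + r) = -5 + 2*T/(11/5 + r))
-4018092 - H(704, 1272) = -4018092 - 5*(-11 - 5*1272 + 2*704)/(11 + 5*1272) = -4018092 - 5*(-11 - 6360 + 1408)/(11 + 6360) = -4018092 - 5*(-4963)/6371 = -4018092 - 1*(-24815/6371) = -4018092 + 24815/6371 = -25599239317/6371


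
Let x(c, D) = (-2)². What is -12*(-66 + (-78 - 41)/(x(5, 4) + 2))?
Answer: 1030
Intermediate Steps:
x(c, D) = 4
-12*(-66 + (-78 - 41)/(x(5, 4) + 2)) = -12*(-66 + (-78 - 41)/(4 + 2)) = -12*(-66 - 119/6) = -12*(-515/6) = 1030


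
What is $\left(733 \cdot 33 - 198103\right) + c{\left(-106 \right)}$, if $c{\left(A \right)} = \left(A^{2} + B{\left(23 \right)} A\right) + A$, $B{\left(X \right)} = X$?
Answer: $-165222$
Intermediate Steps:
$c{\left(A \right)} = A^{2} + 24 A$ ($c{\left(A \right)} = \left(A^{2} + 23 A\right) + A = A^{2} + 24 A$)
$\left(733 \cdot 33 - 198103\right) + c{\left(-106 \right)} = \left(733 \cdot 33 - 198103\right) - 106 \left(24 - 106\right) = \left(24189 - 198103\right) - -8692 = -173914 + 8692 = -165222$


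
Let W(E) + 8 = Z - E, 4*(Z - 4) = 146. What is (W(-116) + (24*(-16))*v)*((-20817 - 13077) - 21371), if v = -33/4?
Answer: -366572745/2 ≈ -1.8329e+8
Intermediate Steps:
Z = 81/2 (Z = 4 + (¼)*146 = 4 + 73/2 = 81/2 ≈ 40.500)
v = -33/4 (v = -33*¼ = -33/4 ≈ -8.2500)
W(E) = 65/2 - E (W(E) = -8 + (81/2 - E) = 65/2 - E)
(W(-116) + (24*(-16))*v)*((-20817 - 13077) - 21371) = ((65/2 - 1*(-116)) + (24*(-16))*(-33/4))*((-20817 - 13077) - 21371) = ((65/2 + 116) - 384*(-33/4))*(-33894 - 21371) = (297/2 + 3168)*(-55265) = (6633/2)*(-55265) = -366572745/2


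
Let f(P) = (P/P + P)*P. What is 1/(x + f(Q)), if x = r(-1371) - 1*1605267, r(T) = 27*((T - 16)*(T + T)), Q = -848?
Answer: 1/101798147 ≈ 9.8234e-9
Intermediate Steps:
r(T) = 54*T*(-16 + T) (r(T) = 27*((-16 + T)*(2*T)) = 27*(2*T*(-16 + T)) = 54*T*(-16 + T))
f(P) = P*(1 + P) (f(P) = (1 + P)*P = P*(1 + P))
x = 101079891 (x = 54*(-1371)*(-16 - 1371) - 1*1605267 = 54*(-1371)*(-1387) - 1605267 = 102685158 - 1605267 = 101079891)
1/(x + f(Q)) = 1/(101079891 - 848*(1 - 848)) = 1/(101079891 - 848*(-847)) = 1/(101079891 + 718256) = 1/101798147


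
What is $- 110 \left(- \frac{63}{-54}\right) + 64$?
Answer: $- \frac{193}{3} \approx -64.333$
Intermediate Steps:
$- 110 \left(- \frac{63}{-54}\right) + 64 = - 110 \left(\left(-63\right) \left(- \frac{1}{54}\right)\right) + 64 = \left(-110\right) \frac{7}{6} + 64 = - \frac{385}{3} + 64 = - \frac{193}{3}$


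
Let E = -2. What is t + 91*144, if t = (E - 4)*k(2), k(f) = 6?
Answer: 13068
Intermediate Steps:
t = -36 (t = (-2 - 4)*6 = -6*6 = -36)
t + 91*144 = -36 + 91*144 = -36 + 13104 = 13068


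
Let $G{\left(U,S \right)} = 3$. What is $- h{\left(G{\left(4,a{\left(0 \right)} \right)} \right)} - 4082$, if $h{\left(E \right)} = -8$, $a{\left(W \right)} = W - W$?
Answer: $-4074$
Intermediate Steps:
$a{\left(W \right)} = 0$
$- h{\left(G{\left(4,a{\left(0 \right)} \right)} \right)} - 4082 = \left(-1\right) \left(-8\right) - 4082 = 8 - 4082 = -4074$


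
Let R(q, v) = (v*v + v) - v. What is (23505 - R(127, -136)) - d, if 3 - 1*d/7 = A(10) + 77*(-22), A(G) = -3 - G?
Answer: -6961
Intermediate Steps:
R(q, v) = v² (R(q, v) = (v² + v) - v = (v + v²) - v = v²)
d = 11970 (d = 21 - 7*((-3 - 1*10) + 77*(-22)) = 21 - 7*((-3 - 10) - 1694) = 21 - 7*(-13 - 1694) = 21 - 7*(-1707) = 21 + 11949 = 11970)
(23505 - R(127, -136)) - d = (23505 - 1*(-136)²) - 1*11970 = (23505 - 1*18496) - 11970 = (23505 - 18496) - 11970 = 5009 - 11970 = -6961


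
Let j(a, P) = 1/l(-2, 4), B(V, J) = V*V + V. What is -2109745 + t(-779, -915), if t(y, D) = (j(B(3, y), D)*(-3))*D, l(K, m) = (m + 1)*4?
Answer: -8438431/4 ≈ -2.1096e+6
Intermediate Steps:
B(V, J) = V + V**2 (B(V, J) = V**2 + V = V + V**2)
l(K, m) = 4 + 4*m (l(K, m) = (1 + m)*4 = 4 + 4*m)
j(a, P) = 1/20 (j(a, P) = 1/(4 + 4*4) = 1/(4 + 16) = 1/20)
t(y, D) = -3*D/20 (t(y, D) = ((1/20)*(-3))*D = -3*D/20)
-2109745 + t(-779, -915) = -2109745 - 3/20*(-915) = -2109745 + 549/4 = -8438431/4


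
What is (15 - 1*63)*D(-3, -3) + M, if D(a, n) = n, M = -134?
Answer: 10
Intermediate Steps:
(15 - 1*63)*D(-3, -3) + M = (15 - 1*63)*(-3) - 134 = (15 - 63)*(-3) - 134 = -48*(-3) - 134 = 144 - 134 = 10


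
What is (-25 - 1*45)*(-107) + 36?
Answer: 7526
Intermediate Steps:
(-25 - 1*45)*(-107) + 36 = (-25 - 45)*(-107) + 36 = -70*(-107) + 36 = 7490 + 36 = 7526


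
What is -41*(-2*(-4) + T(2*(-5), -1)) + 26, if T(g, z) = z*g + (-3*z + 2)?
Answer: -917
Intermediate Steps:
T(g, z) = 2 - 3*z + g*z (T(g, z) = g*z + (2 - 3*z) = 2 - 3*z + g*z)
-41*(-2*(-4) + T(2*(-5), -1)) + 26 = -41*(-2*(-4) + (2 - 3*(-1) + (2*(-5))*(-1))) + 26 = -41*(8 + (2 + 3 - 10*(-1))) + 26 = -41*(8 + (2 + 3 + 10)) + 26 = -41*(8 + 15) + 26 = -41*23 + 26 = -943 + 26 = -917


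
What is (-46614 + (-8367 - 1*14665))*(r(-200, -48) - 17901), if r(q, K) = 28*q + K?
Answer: 1640093654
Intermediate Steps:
r(q, K) = K + 28*q
(-46614 + (-8367 - 1*14665))*(r(-200, -48) - 17901) = (-46614 + (-8367 - 1*14665))*((-48 + 28*(-200)) - 17901) = (-46614 + (-8367 - 14665))*((-48 - 5600) - 17901) = (-46614 - 23032)*(-5648 - 17901) = -69646*(-23549) = 1640093654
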